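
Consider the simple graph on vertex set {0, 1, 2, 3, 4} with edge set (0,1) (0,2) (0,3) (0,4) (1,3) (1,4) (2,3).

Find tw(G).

2

A width-2 tree decomposition is:
Bags: B1 = {0, 1, 3}  B2 = {0, 1, 4}  B3 = {0, 2, 3}
Tree: B1–B2, B1–B3
Every bag has size at most 3, so the width is 3 − 1 = 2 and tw(G) ≤ 2. On the other hand G contains the 3-clique {0, 1, 3}. A clique must lie in a single bag of any decomposition, so no decomposition can have width below 2. Combining the bounds, tw(G) = 2.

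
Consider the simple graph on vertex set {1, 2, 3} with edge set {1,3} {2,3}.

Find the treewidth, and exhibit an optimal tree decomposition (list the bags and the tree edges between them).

Treewidth 1.
Bags: B1 = {1, 3}  B2 = {2, 3}
Tree: B1–B2

The largest bag has 2 vertices, giving width 1; this decomposition certifies tw(G) ≤ 1. G has an edge, so its treewidth is at least 1. Combining the bounds, tw(G) = 1.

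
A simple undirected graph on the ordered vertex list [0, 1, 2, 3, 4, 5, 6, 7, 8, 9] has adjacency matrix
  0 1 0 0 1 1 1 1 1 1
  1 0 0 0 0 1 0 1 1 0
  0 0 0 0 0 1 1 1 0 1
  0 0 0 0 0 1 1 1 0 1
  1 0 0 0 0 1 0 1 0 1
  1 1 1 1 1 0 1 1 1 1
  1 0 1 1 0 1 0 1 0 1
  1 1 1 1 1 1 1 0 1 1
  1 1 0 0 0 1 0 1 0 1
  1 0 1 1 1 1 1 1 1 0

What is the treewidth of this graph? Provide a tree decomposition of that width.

Each bag holds 5 vertices, so the decomposition has width 4, which upper-bounds the treewidth. For the lower bound, the 5 vertices {0, 1, 5, 7, 8} are pairwise adjacent, and any tree decomposition puts a clique entirely inside one bag — forcing width ≥ 4. Therefore the treewidth is 4.

Treewidth 4.
One optimal decomposition is:
Bags: B1 = {0, 5, 6, 7, 9}  B2 = {2, 5, 6, 7, 9}  B3 = {0, 5, 7, 8, 9}  B4 = {0, 4, 5, 7, 9}  B5 = {0, 1, 5, 7, 8}  B6 = {3, 5, 6, 7, 9}
Tree: B1–B2, B1–B3, B1–B4, B3–B5, B1–B6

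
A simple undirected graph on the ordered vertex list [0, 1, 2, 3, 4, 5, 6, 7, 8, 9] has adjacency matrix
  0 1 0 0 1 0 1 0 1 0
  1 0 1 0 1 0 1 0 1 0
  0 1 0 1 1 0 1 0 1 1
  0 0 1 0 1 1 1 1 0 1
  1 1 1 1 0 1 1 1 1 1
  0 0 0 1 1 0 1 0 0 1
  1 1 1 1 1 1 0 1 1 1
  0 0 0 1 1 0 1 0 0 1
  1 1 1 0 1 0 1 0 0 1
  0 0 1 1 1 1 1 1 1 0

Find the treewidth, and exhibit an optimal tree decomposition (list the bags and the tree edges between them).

The largest bag has 5 vertices, giving width 4; this decomposition certifies tw(G) ≤ 4. Conversely, {0, 1, 4, 6, 8} is a clique of size 5, and the vertices of any clique must share a bag in every tree decomposition; so some bag has ≥ 5 vertices and tw(G) ≥ 4. The upper and lower bounds meet at 4, so that is the treewidth.

Treewidth 4.
Bags: B1 = {2, 4, 6, 8, 9}  B2 = {1, 2, 4, 6, 8}  B3 = {2, 3, 4, 6, 9}  B4 = {0, 1, 4, 6, 8}  B5 = {3, 4, 6, 7, 9}  B6 = {3, 4, 5, 6, 9}
Tree: B1–B2, B1–B3, B2–B4, B3–B5, B3–B6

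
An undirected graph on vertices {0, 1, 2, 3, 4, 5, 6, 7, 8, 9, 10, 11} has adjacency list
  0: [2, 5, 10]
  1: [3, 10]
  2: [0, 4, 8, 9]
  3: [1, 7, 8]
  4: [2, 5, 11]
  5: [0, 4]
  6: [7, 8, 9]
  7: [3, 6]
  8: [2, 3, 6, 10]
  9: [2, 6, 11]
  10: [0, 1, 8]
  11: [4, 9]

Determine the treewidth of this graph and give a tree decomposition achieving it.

Every bag has size at most 4, so the width is 4 − 1 = 3 and tw(G) ≤ 3. For the lower bound: the 4 vertex sets {1,3,7}, {10}, {8}, {0,2,6,9} are disjoint, each induces a connected subgraph, and every pair is joined by at least one edge of G. Contracting each set to a single vertex therefore yields K_{4} as a minor, and since treewidth is minor-monotone, tw(G) ≥ tw(K_{4}) = 3. The upper and lower bounds meet at 3, so that is the treewidth.

Treewidth 3.
Bags: B1 = {1, 3, 7, 10}  B2 = {3, 7, 8, 10}  B3 = {6, 7, 8, 10}  B4 = {0, 6, 8, 10}  B5 = {0, 2, 6, 8}  B6 = {0, 2, 6, 9}  B7 = {0, 2, 5, 9}  B8 = {2, 4, 5, 9}  B9 = {4, 5, 9, 11}
Tree: B1–B2, B2–B3, B3–B4, B4–B5, B5–B6, B6–B7, B7–B8, B8–B9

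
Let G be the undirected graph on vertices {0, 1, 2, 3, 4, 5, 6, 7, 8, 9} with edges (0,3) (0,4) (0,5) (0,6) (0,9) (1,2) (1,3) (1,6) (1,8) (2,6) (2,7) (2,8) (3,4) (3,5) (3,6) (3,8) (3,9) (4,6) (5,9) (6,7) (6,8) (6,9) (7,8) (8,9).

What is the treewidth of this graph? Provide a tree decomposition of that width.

Every bag has size at most 4, so the width is 4 − 1 = 3 and tw(G) ≤ 3. On the other hand G contains the 4-clique {0, 3, 5, 9}. A clique must lie in a single bag of any decomposition, so no decomposition can have width below 3. Therefore the treewidth is 3.

Treewidth 3.
Bags: B1 = {0, 3, 6, 9}  B2 = {0, 3, 5, 9}  B3 = {3, 6, 8, 9}  B4 = {1, 3, 6, 8}  B5 = {0, 3, 4, 6}  B6 = {1, 2, 6, 8}  B7 = {2, 6, 7, 8}
Tree: B1–B2, B1–B3, B3–B4, B1–B5, B4–B6, B6–B7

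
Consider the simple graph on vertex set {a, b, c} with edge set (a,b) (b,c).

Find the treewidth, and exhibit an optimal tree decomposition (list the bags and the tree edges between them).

Treewidth 1.
One optimal decomposition is:
Bags: B1 = {a, b}  B2 = {b, c}
Tree: B1–B2

The largest bag has 2 vertices, giving width 1; this decomposition certifies tw(G) ≤ 1. Any graph with an edge has treewidth ≥ 1, and G has the edge a–b. Combining the bounds, tw(G) = 1.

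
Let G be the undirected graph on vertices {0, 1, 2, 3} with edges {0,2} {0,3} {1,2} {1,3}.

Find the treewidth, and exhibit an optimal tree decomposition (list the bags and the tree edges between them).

Treewidth 2.
One such decomposition:
Bags: B1 = {0, 1, 2}  B2 = {0, 1, 3}
Tree: B1–B2

Every bag has size at most 3, so the width is 3 − 1 = 2 and tw(G) ≤ 2. For the lower bound, G contains the cycle 1–2–0–3–1, so G is not a forest; only forests have treewidth ≤ 1, hence tw(G) ≥ 2. Therefore the treewidth is 2.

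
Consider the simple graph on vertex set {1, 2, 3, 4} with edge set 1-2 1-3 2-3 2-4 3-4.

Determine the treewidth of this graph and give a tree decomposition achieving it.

Treewidth 2.
One such decomposition:
Bags: B1 = {2, 3, 4}  B2 = {1, 2, 3}
Tree: B1–B2

The largest bag has 3 vertices, giving width 2; this decomposition certifies tw(G) ≤ 2. For the lower bound, the 3 vertices {1, 2, 3} are pairwise adjacent, and any tree decomposition puts a clique entirely inside one bag — forcing width ≥ 2. Therefore the treewidth is 2.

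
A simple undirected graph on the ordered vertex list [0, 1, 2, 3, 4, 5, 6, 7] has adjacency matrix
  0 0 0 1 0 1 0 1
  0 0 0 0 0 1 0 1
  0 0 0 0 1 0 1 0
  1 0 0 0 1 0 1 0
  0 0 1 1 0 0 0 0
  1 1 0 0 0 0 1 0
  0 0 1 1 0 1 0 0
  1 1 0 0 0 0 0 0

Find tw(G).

2

A width-2 tree decomposition is:
Bags: B1 = {2, 4, 6}  B2 = {3, 4, 6}  B3 = {3, 5, 6}  B4 = {0, 3, 5}  B5 = {0, 1, 5}  B6 = {0, 1, 7}
Tree: B1–B2, B2–B3, B3–B4, B4–B5, B5–B6
Every bag has size at most 3, so the width is 3 − 1 = 2 and tw(G) ≤ 2. For the lower bound, G contains the cycle 2–4–3–6–2, so G is not a forest; only forests have treewidth ≤ 1, hence tw(G) ≥ 2. Combining the bounds, tw(G) = 2.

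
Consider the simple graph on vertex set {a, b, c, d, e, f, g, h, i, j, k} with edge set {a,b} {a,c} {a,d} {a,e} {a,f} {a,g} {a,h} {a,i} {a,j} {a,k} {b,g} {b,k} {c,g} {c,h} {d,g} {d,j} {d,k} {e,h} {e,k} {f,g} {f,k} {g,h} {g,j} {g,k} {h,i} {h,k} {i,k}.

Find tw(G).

3

A width-3 tree decomposition is:
Bags: B1 = {a, g, h, k}  B2 = {a, h, i, k}  B3 = {a, c, g, h}  B4 = {a, f, g, k}  B5 = {a, d, g, k}  B6 = {a, d, g, j}  B7 = {a, e, h, k}  B8 = {a, b, g, k}
Tree: B1–B2, B1–B3, B1–B4, B4–B5, B5–B6, B1–B7, B5–B8
The largest bag has 4 vertices, giving width 3; this decomposition certifies tw(G) ≤ 3. Conversely, {a, d, g, j} is a clique of size 4, and the vertices of any clique must share a bag in every tree decomposition; so some bag has ≥ 4 vertices and tw(G) ≥ 3. Hence tw(G) = 3 exactly.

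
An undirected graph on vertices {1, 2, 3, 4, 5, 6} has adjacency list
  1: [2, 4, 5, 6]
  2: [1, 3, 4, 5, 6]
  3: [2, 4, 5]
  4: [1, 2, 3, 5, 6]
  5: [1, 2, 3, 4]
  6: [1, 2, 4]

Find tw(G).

A width-3 tree decomposition is:
Bags: B1 = {2, 3, 4, 5}  B2 = {1, 2, 4, 5}  B3 = {1, 2, 4, 6}
Tree: B1–B2, B2–B3
Every bag has size at most 4, so the width is 4 − 1 = 3 and tw(G) ≤ 3. Conversely, {1, 2, 4, 5} is a clique of size 4, and the vertices of any clique must share a bag in every tree decomposition; so some bag has ≥ 4 vertices and tw(G) ≥ 3. The upper and lower bounds meet at 3, so that is the treewidth.

3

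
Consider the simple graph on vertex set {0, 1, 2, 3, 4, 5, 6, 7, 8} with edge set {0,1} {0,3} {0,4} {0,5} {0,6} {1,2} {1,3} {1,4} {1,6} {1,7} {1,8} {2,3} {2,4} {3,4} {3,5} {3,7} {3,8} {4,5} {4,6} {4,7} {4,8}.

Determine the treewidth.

3

A width-3 tree decomposition is:
Bags: B1 = {1, 3, 4, 7}  B2 = {1, 3, 4, 8}  B3 = {1, 2, 3, 4}  B4 = {0, 1, 3, 4}  B5 = {0, 3, 4, 5}  B6 = {0, 1, 4, 6}
Tree: B1–B2, B1–B3, B2–B4, B4–B5, B4–B6
The largest bag has 4 vertices, giving width 3; this decomposition certifies tw(G) ≤ 3. Conversely, {0, 1, 3, 4} is a clique of size 4, and the vertices of any clique must share a bag in every tree decomposition; so some bag has ≥ 4 vertices and tw(G) ≥ 3. Hence tw(G) = 3 exactly.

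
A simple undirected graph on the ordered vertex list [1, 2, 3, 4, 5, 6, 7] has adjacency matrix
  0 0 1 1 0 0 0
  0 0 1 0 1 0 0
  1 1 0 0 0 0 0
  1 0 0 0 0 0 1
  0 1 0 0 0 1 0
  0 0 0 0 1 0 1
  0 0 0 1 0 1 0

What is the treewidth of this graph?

2

A width-2 tree decomposition is:
Bags: B1 = {1, 4, 7}  B2 = {1, 6, 7}  B3 = {1, 5, 6}  B4 = {1, 2, 5}  B5 = {1, 2, 3}
Tree: B1–B2, B2–B3, B3–B4, B4–B5
The largest bag has 3 vertices, giving width 2; this decomposition certifies tw(G) ≤ 2. The edges 1–4–7–6–5–2–3–1 form a cycle, so G is not a tree and its treewidth is at least 2. Therefore the treewidth is 2.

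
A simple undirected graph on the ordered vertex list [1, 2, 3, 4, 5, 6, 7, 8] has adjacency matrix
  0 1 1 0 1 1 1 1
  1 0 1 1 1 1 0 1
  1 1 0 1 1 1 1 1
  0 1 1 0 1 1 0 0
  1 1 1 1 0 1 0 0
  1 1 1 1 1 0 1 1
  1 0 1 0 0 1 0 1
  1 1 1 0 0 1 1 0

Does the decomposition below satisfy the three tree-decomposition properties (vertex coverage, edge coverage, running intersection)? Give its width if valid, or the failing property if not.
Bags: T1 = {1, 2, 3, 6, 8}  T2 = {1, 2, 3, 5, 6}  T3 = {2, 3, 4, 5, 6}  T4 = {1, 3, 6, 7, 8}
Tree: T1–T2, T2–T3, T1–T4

Checking the three conditions: (i) the bags cover all of {1, 2, 3, 4, 5, 6, 7, 8}; (ii) for each edge, some bag contains both endpoints; (iii) the bags containing any fixed vertex form a subtree. All hold, so the decomposition is valid with width 5 − 1 = 4.

Yes; width 4.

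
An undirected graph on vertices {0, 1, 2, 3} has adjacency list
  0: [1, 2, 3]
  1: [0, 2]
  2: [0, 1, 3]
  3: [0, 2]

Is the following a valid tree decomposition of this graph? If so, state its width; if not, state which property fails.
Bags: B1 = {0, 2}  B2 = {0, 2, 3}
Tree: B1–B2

No — vertex 1 appears in no bag.

A tree decomposition must satisfy three properties: every vertex lies in some bag; for every edge, both endpoints lie together in some bag; and for every vertex, the bags containing it form a connected subtree. Here vertex 1 appears in no bag, so the decomposition is invalid.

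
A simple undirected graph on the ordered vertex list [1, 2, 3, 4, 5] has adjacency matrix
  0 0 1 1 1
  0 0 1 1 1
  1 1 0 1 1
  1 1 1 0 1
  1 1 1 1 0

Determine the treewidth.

3

A width-3 tree decomposition is:
Bags: B1 = {1, 3, 4, 5}  B2 = {2, 3, 4, 5}
Tree: B1–B2
The largest bag has 4 vertices, giving width 3; this decomposition certifies tw(G) ≤ 3. For the lower bound, the 4 vertices {1, 3, 4, 5} are pairwise adjacent, and any tree decomposition puts a clique entirely inside one bag — forcing width ≥ 3. Hence tw(G) = 3 exactly.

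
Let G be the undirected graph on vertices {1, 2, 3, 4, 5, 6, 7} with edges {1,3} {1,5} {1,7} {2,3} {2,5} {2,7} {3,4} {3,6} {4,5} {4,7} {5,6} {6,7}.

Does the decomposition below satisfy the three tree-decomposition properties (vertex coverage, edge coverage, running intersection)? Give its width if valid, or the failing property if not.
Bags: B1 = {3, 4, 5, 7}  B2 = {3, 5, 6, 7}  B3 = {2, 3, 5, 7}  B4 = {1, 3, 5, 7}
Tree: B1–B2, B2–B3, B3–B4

Yes; width 3.

Vertex coverage: the bags together contain {1, 2, 3, 4, 5, 6, 7}, the full vertex set. Edge coverage: each edge of G has both endpoints in at least one bag. Running intersection: for every vertex, the bags containing it form a connected subtree. All three properties hold, so this is a valid tree decomposition of width max|bag| − 1 = 3, and hence tw(G) ≤ 3.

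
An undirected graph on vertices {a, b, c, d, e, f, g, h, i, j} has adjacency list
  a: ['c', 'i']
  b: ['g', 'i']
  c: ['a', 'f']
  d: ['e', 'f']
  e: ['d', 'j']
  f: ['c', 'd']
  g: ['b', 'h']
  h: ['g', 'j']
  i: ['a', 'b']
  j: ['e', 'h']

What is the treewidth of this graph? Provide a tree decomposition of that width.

Treewidth 2.
One optimal decomposition is:
Bags: B1 = {a, c, f}  B2 = {a, f, i}  B3 = {b, f, i}  B4 = {b, f, g}  B5 = {f, g, h}  B6 = {f, h, j}  B7 = {e, f, j}  B8 = {d, e, f}
Tree: B1–B2, B2–B3, B3–B4, B4–B5, B5–B6, B6–B7, B7–B8

Every bag has size at most 3, so the width is 3 − 1 = 2 and tw(G) ≤ 2. For the lower bound, G contains the cycle f–c–a–i–b–g–h–j–e–d–f, so G is not a forest; only forests have treewidth ≤ 1, hence tw(G) ≥ 2. Combining the bounds, tw(G) = 2.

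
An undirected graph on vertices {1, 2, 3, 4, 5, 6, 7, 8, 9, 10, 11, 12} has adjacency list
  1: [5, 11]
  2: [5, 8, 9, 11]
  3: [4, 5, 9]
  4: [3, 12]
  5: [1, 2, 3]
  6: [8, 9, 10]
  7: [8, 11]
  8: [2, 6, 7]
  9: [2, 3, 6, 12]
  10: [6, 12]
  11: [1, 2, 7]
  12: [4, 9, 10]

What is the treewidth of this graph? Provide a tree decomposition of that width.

Treewidth 3.
One optimal decomposition is:
Bags: B1 = {1, 5, 7, 11}  B2 = {2, 5, 7, 11}  B3 = {2, 5, 7, 8}  B4 = {2, 3, 5, 8}  B5 = {2, 3, 8, 9}  B6 = {3, 6, 8, 9}  B7 = {3, 4, 6, 9}  B8 = {4, 6, 9, 12}  B9 = {4, 6, 10, 12}
Tree: B1–B2, B2–B3, B3–B4, B4–B5, B5–B6, B6–B7, B7–B8, B8–B9

Each bag holds 4 vertices, so the decomposition has width 3, which upper-bounds the treewidth. For the lower bound: the 4 vertex sets {1,7,11}, {5}, {2}, {3,6,8,9} are disjoint, each induces a connected subgraph, and every pair is joined by at least one edge of G. Contracting each set to a single vertex therefore yields K_{4} as a minor, and since treewidth is minor-monotone, tw(G) ≥ tw(K_{4}) = 3. Hence tw(G) = 3 exactly.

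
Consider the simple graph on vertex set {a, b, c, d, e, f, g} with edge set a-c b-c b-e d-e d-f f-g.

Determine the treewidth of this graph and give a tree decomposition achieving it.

Treewidth 1.
One such decomposition:
Bags: B1 = {f, g}  B2 = {d, f}  B3 = {d, e}  B4 = {b, e}  B5 = {b, c}  B6 = {a, c}
Tree: B1–B2, B2–B3, B3–B4, B4–B5, B5–B6

Every bag has size at most 2, so the width is 2 − 1 = 1 and tw(G) ≤ 1. G has an edge, so its treewidth is at least 1. Combining the bounds, tw(G) = 1.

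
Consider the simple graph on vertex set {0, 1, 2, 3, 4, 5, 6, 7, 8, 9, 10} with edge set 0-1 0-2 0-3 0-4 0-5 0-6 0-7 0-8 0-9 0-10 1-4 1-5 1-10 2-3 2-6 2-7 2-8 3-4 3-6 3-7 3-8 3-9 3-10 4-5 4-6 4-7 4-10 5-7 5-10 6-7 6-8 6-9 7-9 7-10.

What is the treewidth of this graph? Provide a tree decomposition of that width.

The largest bag has 5 vertices, giving width 4; this decomposition certifies tw(G) ≤ 4. On the other hand G contains the 5-clique {0, 1, 4, 5, 10}. A clique must lie in a single bag of any decomposition, so no decomposition can have width below 4. Combining the bounds, tw(G) = 4.

Treewidth 4.
One optimal decomposition is:
Bags: B1 = {0, 1, 4, 5, 10}  B2 = {0, 4, 5, 7, 10}  B3 = {0, 3, 4, 7, 10}  B4 = {0, 3, 4, 6, 7}  B5 = {0, 2, 3, 6, 7}  B6 = {0, 2, 3, 6, 8}  B7 = {0, 3, 6, 7, 9}
Tree: B1–B2, B2–B3, B3–B4, B4–B5, B5–B6, B4–B7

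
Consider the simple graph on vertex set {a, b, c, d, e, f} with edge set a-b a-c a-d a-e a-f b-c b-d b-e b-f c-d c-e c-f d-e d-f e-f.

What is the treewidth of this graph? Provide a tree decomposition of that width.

With just one bag of size 6, the width is 6 − 1 = 5, so tw(G) ≤ 5. Conversely, {a, b, c, d, e, f} is a clique of size 6, and the vertices of any clique must share a bag in every tree decomposition; so some bag has ≥ 6 vertices and tw(G) ≥ 5. Combining the bounds, tw(G) = 5.

Treewidth 5.
One such decomposition:
Bags: B1 = {a, b, c, d, e, f}
Tree: (single bag)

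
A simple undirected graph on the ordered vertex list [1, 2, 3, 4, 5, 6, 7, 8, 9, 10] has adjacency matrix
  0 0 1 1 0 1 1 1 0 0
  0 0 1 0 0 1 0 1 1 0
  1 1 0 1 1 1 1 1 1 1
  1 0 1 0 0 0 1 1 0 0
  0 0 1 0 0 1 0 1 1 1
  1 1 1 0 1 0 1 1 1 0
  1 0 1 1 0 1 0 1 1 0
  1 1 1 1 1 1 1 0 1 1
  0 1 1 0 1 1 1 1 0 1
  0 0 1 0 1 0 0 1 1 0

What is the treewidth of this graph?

4

A width-4 tree decomposition is:
Bags: B1 = {3, 5, 6, 8, 9}  B2 = {3, 6, 7, 8, 9}  B3 = {3, 5, 8, 9, 10}  B4 = {2, 3, 6, 8, 9}  B5 = {1, 3, 6, 7, 8}  B6 = {1, 3, 4, 7, 8}
Tree: B1–B2, B1–B3, B1–B4, B2–B5, B5–B6
The largest bag has 5 vertices, giving width 4; this decomposition certifies tw(G) ≤ 4. For the lower bound, the 5 vertices {3, 5, 8, 9, 10} are pairwise adjacent, and any tree decomposition puts a clique entirely inside one bag — forcing width ≥ 4. Therefore the treewidth is 4.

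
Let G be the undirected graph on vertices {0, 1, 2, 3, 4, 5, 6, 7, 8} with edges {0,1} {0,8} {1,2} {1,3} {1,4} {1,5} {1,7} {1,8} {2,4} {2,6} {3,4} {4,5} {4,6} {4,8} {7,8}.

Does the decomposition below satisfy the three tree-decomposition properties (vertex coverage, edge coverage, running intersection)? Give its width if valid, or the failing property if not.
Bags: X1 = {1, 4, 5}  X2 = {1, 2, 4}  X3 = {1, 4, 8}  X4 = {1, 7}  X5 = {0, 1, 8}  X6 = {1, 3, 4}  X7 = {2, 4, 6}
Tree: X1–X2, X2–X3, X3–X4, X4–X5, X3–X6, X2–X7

No — edge (8,7) lies in no bag.

A tree decomposition must satisfy three properties: every vertex lies in some bag; for every edge, both endpoints lie together in some bag; and for every vertex, the bags containing it form a connected subtree. Here edge (8,7) lies in no bag, so the decomposition is invalid.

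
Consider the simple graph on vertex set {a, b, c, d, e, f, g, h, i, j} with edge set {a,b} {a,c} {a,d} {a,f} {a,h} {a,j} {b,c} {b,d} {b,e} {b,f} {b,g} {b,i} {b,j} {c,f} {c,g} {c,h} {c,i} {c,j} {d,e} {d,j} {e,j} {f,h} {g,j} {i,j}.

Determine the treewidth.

A width-3 tree decomposition is:
Bags: B1 = {a, b, c, j}  B2 = {b, c, g, j}  B3 = {a, b, d, j}  B4 = {a, b, c, f}  B5 = {b, d, e, j}  B6 = {a, c, f, h}  B7 = {b, c, i, j}
Tree: B1–B2, B1–B3, B1–B4, B3–B5, B4–B6, B1–B7
Each bag holds 4 vertices, so the decomposition has width 3, which upper-bounds the treewidth. Conversely, {a, c, f, h} is a clique of size 4, and the vertices of any clique must share a bag in every tree decomposition; so some bag has ≥ 4 vertices and tw(G) ≥ 3. Therefore the treewidth is 3.

3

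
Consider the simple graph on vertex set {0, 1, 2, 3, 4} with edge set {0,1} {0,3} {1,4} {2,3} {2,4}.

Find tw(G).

A width-2 tree decomposition is:
Bags: B1 = {2, 3, 4}  B2 = {1, 3, 4}  B3 = {0, 1, 3}
Tree: B1–B2, B2–B3
Each bag holds 3 vertices, so the decomposition has width 2, which upper-bounds the treewidth. Since 3–2–4–1–0–3 is a cycle in G, G is not acyclic. Forests are exactly the graphs of treewidth ≤ 1, so tw(G) ≥ 2. Hence tw(G) = 2 exactly.

2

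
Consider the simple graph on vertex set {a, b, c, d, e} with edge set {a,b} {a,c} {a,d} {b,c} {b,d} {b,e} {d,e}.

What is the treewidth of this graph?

2

A width-2 tree decomposition is:
Bags: B1 = {a, b, c}  B2 = {a, b, d}  B3 = {b, d, e}
Tree: B1–B2, B2–B3
The largest bag has 3 vertices, giving width 2; this decomposition certifies tw(G) ≤ 2. On the other hand G contains the 3-clique {b, d, e}. A clique must lie in a single bag of any decomposition, so no decomposition can have width below 2. Combining the bounds, tw(G) = 2.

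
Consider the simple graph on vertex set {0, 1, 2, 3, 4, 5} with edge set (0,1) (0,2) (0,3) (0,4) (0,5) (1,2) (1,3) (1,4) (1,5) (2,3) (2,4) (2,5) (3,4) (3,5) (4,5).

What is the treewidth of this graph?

A width-5 tree decomposition is:
Bags: B1 = {0, 1, 2, 3, 4, 5}
Tree: (single bag)
A single bag containing all 6 vertices is trivially a valid decomposition of width 5. For the lower bound, the 6 vertices {0, 1, 2, 3, 4, 5} are pairwise adjacent, and any tree decomposition puts a clique entirely inside one bag — forcing width ≥ 5. Hence tw(G) = 5 exactly.

5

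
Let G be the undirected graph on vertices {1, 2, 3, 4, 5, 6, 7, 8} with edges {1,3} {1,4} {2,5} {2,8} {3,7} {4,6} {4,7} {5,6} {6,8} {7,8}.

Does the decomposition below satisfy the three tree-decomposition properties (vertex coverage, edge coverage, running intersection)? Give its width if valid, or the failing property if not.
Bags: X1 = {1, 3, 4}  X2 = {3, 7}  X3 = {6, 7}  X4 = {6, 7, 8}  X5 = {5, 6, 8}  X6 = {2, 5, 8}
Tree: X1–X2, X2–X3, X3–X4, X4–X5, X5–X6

No — edge (4,7) lies in no bag.

A tree decomposition must satisfy three properties: every vertex lies in some bag; for every edge, both endpoints lie together in some bag; and for every vertex, the bags containing it form a connected subtree. Here edge (4,7) lies in no bag, so the decomposition is invalid.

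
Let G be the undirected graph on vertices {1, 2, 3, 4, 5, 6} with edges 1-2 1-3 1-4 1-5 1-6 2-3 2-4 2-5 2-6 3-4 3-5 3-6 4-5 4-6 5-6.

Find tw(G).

A width-5 tree decomposition is:
Bags: B1 = {1, 2, 3, 4, 5, 6}
Tree: (single bag)
With just one bag of size 6, the width is 6 − 1 = 5, so tw(G) ≤ 5. Conversely, {1, 2, 3, 4, 5, 6} is a clique of size 6, and the vertices of any clique must share a bag in every tree decomposition; so some bag has ≥ 6 vertices and tw(G) ≥ 5. Hence tw(G) = 5 exactly.

5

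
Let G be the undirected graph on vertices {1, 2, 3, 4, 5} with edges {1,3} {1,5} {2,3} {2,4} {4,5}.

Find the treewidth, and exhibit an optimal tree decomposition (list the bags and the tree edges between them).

The largest bag has 3 vertices, giving width 2; this decomposition certifies tw(G) ≤ 2. The edges 2–4–5–1–3–2 form a cycle, so G is not a tree and its treewidth is at least 2. The upper and lower bounds meet at 2, so that is the treewidth.

Treewidth 2.
One such decomposition:
Bags: B1 = {2, 4, 5}  B2 = {1, 2, 5}  B3 = {1, 2, 3}
Tree: B1–B2, B2–B3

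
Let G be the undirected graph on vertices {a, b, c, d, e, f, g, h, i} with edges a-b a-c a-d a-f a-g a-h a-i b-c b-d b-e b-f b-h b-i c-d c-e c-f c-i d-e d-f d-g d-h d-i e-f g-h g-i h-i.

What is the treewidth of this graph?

A width-4 tree decomposition is:
Bags: B1 = {a, b, c, d, f}  B2 = {a, b, c, d, i}  B3 = {b, c, d, e, f}  B4 = {a, b, d, h, i}  B5 = {a, d, g, h, i}
Tree: B1–B2, B1–B3, B2–B4, B4–B5
Every bag has size at most 5, so the width is 5 − 1 = 4 and tw(G) ≤ 4. On the other hand G contains the 5-clique {a, d, g, h, i}. A clique must lie in a single bag of any decomposition, so no decomposition can have width below 4. Hence tw(G) = 4 exactly.

4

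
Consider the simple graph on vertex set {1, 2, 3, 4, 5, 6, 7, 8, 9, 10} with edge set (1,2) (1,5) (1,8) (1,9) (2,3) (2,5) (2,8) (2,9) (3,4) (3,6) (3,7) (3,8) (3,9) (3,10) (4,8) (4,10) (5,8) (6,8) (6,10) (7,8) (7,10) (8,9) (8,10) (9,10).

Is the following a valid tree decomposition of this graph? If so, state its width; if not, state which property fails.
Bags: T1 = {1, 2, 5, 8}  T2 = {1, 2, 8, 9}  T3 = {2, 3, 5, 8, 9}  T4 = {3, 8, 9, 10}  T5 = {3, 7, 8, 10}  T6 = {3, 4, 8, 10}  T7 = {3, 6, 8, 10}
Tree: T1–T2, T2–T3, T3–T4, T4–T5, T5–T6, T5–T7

No — bags containing vertex 5 are not connected in the tree.

A tree decomposition must satisfy three properties: every vertex lies in some bag; for every edge, both endpoints lie together in some bag; and for every vertex, the bags containing it form a connected subtree. Here bags containing vertex 5 are not connected in the tree, so the decomposition is invalid.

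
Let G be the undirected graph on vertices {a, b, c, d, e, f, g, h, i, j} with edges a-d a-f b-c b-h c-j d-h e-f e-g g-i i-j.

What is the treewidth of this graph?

2

A width-2 tree decomposition is:
Bags: B1 = {b, d, h}  B2 = {a, b, d}  B3 = {a, b, f}  B4 = {b, e, f}  B5 = {b, e, g}  B6 = {b, g, i}  B7 = {b, i, j}  B8 = {b, c, j}
Tree: B1–B2, B2–B3, B3–B4, B4–B5, B5–B6, B6–B7, B7–B8
Every bag has size at most 3, so the width is 3 − 1 = 2 and tw(G) ≤ 2. The edges b–h–d–a–f–e–g–i–j–c–b form a cycle, so G is not a tree and its treewidth is at least 2. Hence tw(G) = 2 exactly.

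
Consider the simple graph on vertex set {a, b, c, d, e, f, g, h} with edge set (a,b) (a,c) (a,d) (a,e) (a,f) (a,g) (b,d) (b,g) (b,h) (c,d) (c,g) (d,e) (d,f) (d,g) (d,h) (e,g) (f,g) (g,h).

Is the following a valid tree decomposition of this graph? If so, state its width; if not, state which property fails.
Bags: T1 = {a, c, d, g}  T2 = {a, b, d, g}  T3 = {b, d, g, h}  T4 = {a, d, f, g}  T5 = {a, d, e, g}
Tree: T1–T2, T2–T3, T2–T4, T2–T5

Yes; width 3.

Checking the three conditions: (i) the bags cover all of {a, b, c, d, e, f, g, h}; (ii) for each edge, some bag contains both endpoints; (iii) the bags containing any fixed vertex form a subtree. All hold, so the decomposition is valid with width 4 − 1 = 3.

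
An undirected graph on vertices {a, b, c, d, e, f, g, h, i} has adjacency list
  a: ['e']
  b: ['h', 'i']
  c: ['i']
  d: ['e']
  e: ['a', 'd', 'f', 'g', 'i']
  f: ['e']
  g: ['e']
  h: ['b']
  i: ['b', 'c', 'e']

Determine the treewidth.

A width-1 tree decomposition is:
Bags: B1 = {b, i}  B2 = {e, i}  B3 = {d, e}  B4 = {a, e}  B5 = {e, f}  B6 = {e, g}  B7 = {b, h}  B8 = {c, i}
Tree: B1–B2, B2–B3, B3–B4, B3–B5, B3–B6, B1–B7, B1–B8
Each bag holds 2 vertices, so the decomposition has width 1, which upper-bounds the treewidth. Any graph with an edge has treewidth ≥ 1, and G has the edge i–b. Combining the bounds, tw(G) = 1.

1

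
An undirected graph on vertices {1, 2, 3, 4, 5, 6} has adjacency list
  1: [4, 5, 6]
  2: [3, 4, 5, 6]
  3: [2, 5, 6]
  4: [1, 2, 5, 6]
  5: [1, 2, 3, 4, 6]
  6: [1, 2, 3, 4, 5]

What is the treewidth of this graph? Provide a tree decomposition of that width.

Every bag has size at most 4, so the width is 4 − 1 = 3 and tw(G) ≤ 3. Conversely, {1, 4, 5, 6} is a clique of size 4, and the vertices of any clique must share a bag in every tree decomposition; so some bag has ≥ 4 vertices and tw(G) ≥ 3. Combining the bounds, tw(G) = 3.

Treewidth 3.
One optimal decomposition is:
Bags: B1 = {2, 4, 5, 6}  B2 = {1, 4, 5, 6}  B3 = {2, 3, 5, 6}
Tree: B1–B2, B1–B3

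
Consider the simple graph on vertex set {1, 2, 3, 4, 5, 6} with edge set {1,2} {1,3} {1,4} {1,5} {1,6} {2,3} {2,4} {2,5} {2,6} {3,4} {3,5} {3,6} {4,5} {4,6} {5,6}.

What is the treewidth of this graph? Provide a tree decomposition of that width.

A single bag containing all 6 vertices is trivially a valid decomposition of width 5. Conversely, {1, 2, 3, 4, 5, 6} is a clique of size 6, and the vertices of any clique must share a bag in every tree decomposition; so some bag has ≥ 6 vertices and tw(G) ≥ 5. Therefore the treewidth is 5.

Treewidth 5.
Bags: B1 = {1, 2, 3, 4, 5, 6}
Tree: (single bag)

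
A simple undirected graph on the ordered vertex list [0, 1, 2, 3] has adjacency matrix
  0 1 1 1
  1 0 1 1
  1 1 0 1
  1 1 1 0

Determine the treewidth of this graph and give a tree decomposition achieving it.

With just one bag of size 4, the width is 4 − 1 = 3, so tw(G) ≤ 3. On the other hand G contains the 4-clique {0, 1, 2, 3}. A clique must lie in a single bag of any decomposition, so no decomposition can have width below 3. The upper and lower bounds meet at 3, so that is the treewidth.

Treewidth 3.
One such decomposition:
Bags: B1 = {0, 1, 2, 3}
Tree: (single bag)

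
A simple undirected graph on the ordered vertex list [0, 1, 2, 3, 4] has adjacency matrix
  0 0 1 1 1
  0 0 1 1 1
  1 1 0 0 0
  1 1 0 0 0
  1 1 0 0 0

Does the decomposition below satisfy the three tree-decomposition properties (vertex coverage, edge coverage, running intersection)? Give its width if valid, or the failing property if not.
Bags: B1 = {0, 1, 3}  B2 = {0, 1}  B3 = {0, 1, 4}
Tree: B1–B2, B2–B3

A tree decomposition must satisfy three properties: every vertex lies in some bag; for every edge, both endpoints lie together in some bag; and for every vertex, the bags containing it form a connected subtree. Here vertex 2 appears in no bag, so the decomposition is invalid.

No — vertex 2 appears in no bag.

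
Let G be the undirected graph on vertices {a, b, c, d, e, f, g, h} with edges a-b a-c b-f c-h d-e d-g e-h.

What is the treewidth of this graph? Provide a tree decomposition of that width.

Every bag has size at most 2, so the width is 2 − 1 = 1 and tw(G) ≤ 1. G has an edge, so its treewidth is at least 1. The upper and lower bounds meet at 1, so that is the treewidth.

Treewidth 1.
Bags: B1 = {b, f}  B2 = {a, b}  B3 = {a, c}  B4 = {c, h}  B5 = {e, h}  B6 = {d, e}  B7 = {d, g}
Tree: B1–B2, B2–B3, B3–B4, B4–B5, B5–B6, B6–B7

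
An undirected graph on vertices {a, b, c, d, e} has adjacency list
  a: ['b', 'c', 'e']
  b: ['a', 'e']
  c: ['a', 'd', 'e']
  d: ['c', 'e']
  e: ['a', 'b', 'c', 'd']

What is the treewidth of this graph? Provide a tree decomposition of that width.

Treewidth 2.
Bags: B1 = {a, b, e}  B2 = {a, c, e}  B3 = {c, d, e}
Tree: B1–B2, B2–B3

Every bag has size at most 3, so the width is 3 − 1 = 2 and tw(G) ≤ 2. For the lower bound, the 3 vertices {c, d, e} are pairwise adjacent, and any tree decomposition puts a clique entirely inside one bag — forcing width ≥ 2. Hence tw(G) = 2 exactly.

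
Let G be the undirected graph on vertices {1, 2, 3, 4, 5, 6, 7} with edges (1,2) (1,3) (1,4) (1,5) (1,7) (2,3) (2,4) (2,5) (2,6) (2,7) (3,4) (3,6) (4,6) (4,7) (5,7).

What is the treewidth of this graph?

3

A width-3 tree decomposition is:
Bags: B1 = {1, 2, 4, 7}  B2 = {1, 2, 3, 4}  B3 = {2, 3, 4, 6}  B4 = {1, 2, 5, 7}
Tree: B1–B2, B2–B3, B1–B4
Each bag holds 4 vertices, so the decomposition has width 3, which upper-bounds the treewidth. For the lower bound, the 4 vertices {1, 2, 3, 4} are pairwise adjacent, and any tree decomposition puts a clique entirely inside one bag — forcing width ≥ 3. Combining the bounds, tw(G) = 3.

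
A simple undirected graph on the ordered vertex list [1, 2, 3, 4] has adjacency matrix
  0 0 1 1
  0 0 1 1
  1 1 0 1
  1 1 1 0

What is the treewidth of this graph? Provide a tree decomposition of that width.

Every bag has size at most 3, so the width is 3 − 1 = 2 and tw(G) ≤ 2. Conversely, {1, 3, 4} is a clique of size 3, and the vertices of any clique must share a bag in every tree decomposition; so some bag has ≥ 3 vertices and tw(G) ≥ 2. Combining the bounds, tw(G) = 2.

Treewidth 2.
One such decomposition:
Bags: B1 = {2, 3, 4}  B2 = {1, 3, 4}
Tree: B1–B2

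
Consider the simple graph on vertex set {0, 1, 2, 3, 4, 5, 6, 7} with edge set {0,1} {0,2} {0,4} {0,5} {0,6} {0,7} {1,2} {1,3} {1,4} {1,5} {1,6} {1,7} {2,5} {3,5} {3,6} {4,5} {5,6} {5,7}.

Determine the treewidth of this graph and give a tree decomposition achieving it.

Treewidth 3.
Bags: B1 = {0, 1, 2, 5}  B2 = {0, 1, 5, 6}  B3 = {0, 1, 5, 7}  B4 = {1, 3, 5, 6}  B5 = {0, 1, 4, 5}
Tree: B1–B2, B1–B3, B2–B4, B2–B5

Every bag has size at most 4, so the width is 4 − 1 = 3 and tw(G) ≤ 3. For the lower bound, the 4 vertices {0, 1, 2, 5} are pairwise adjacent, and any tree decomposition puts a clique entirely inside one bag — forcing width ≥ 3. The upper and lower bounds meet at 3, so that is the treewidth.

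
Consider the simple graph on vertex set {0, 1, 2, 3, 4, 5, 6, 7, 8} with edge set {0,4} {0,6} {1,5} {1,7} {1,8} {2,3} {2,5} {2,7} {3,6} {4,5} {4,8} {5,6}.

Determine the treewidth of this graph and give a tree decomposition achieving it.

The largest bag has 4 vertices, giving width 3; this decomposition certifies tw(G) ≤ 3. For the lower bound: the 4 vertex sets {0,3,6}, {2}, {5}, {1,4,7,8} are disjoint, each induces a connected subgraph, and every pair is joined by at least one edge of G. Contracting each set to a single vertex therefore yields K_{4} as a minor, and since treewidth is minor-monotone, tw(G) ≥ tw(K_{4}) = 3. Hence tw(G) = 3 exactly.

Treewidth 3.
One such decomposition:
Bags: B1 = {0, 2, 3, 6}  B2 = {0, 2, 5, 6}  B3 = {0, 2, 4, 5}  B4 = {2, 4, 5, 7}  B5 = {1, 4, 5, 7}  B6 = {1, 4, 7, 8}
Tree: B1–B2, B2–B3, B3–B4, B4–B5, B5–B6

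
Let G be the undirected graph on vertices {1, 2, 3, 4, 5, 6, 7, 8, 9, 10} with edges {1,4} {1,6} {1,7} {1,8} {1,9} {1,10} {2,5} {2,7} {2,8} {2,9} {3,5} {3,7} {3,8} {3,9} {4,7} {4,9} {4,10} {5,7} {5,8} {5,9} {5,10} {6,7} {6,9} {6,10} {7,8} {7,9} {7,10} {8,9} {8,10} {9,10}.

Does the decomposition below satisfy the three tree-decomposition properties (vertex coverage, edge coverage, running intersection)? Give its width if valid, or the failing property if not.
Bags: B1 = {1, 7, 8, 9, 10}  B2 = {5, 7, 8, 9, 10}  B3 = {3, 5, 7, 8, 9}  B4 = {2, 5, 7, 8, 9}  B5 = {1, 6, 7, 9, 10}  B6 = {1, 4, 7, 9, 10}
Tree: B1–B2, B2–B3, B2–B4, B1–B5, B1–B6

Vertex coverage: the bags together contain {1, 2, 3, 4, 5, 6, 7, 8, 9, 10}, the full vertex set. Edge coverage: each edge of G has both endpoints in at least one bag. Running intersection: for every vertex, the bags containing it form a connected subtree. All three properties hold, so this is a valid tree decomposition of width max|bag| − 1 = 4, and hence tw(G) ≤ 4.

Yes; width 4.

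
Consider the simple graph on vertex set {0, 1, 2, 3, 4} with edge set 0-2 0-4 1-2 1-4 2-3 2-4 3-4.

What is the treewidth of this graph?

2

A width-2 tree decomposition is:
Bags: B1 = {0, 2, 4}  B2 = {1, 2, 4}  B3 = {2, 3, 4}
Tree: B1–B2, B1–B3
The largest bag has 3 vertices, giving width 2; this decomposition certifies tw(G) ≤ 2. Conversely, {0, 2, 4} is a clique of size 3, and the vertices of any clique must share a bag in every tree decomposition; so some bag has ≥ 3 vertices and tw(G) ≥ 2. Combining the bounds, tw(G) = 2.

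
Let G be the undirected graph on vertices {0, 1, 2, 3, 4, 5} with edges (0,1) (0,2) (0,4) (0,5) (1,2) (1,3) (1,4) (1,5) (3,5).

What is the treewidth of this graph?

2

A width-2 tree decomposition is:
Bags: B1 = {0, 1, 4}  B2 = {0, 1, 2}  B3 = {0, 1, 5}  B4 = {1, 3, 5}
Tree: B1–B2, B1–B3, B3–B4
Every bag has size at most 3, so the width is 3 − 1 = 2 and tw(G) ≤ 2. Conversely, {0, 1, 2} is a clique of size 3, and the vertices of any clique must share a bag in every tree decomposition; so some bag has ≥ 3 vertices and tw(G) ≥ 2. Therefore the treewidth is 2.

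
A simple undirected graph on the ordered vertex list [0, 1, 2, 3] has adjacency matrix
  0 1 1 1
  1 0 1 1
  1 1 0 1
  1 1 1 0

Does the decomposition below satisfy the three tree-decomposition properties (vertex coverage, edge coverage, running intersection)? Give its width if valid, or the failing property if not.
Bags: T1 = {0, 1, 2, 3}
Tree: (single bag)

Vertex coverage: the bags together contain {0, 1, 2, 3}, the full vertex set. Edge coverage: each edge of G has both endpoints in at least one bag. Running intersection: for every vertex, the bags containing it form a connected subtree. All three properties hold, so this is a valid tree decomposition of width max|bag| − 1 = 3, and hence tw(G) ≤ 3.

Yes; width 3.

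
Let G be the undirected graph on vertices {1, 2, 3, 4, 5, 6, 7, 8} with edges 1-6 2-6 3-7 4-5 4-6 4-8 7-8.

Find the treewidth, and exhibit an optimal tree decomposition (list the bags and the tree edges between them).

The largest bag has 2 vertices, giving width 1; this decomposition certifies tw(G) ≤ 1. Any graph with an edge has treewidth ≥ 1, and G has the edge 6–2. Therefore the treewidth is 1.

Treewidth 1.
One such decomposition:
Bags: B1 = {2, 6}  B2 = {4, 6}  B3 = {1, 6}  B4 = {4, 8}  B5 = {7, 8}  B6 = {3, 7}  B7 = {4, 5}
Tree: B1–B2, B1–B3, B2–B4, B4–B5, B5–B6, B2–B7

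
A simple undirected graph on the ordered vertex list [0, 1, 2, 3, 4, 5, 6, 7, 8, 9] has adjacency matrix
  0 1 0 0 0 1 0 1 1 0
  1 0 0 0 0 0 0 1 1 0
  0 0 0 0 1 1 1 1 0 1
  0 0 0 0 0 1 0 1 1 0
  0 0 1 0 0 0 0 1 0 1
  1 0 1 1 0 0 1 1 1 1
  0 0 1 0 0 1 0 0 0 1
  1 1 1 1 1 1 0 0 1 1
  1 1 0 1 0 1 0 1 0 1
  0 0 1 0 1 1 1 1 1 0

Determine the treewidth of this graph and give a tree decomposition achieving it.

Every bag has size at most 4, so the width is 4 − 1 = 3 and tw(G) ≤ 3. Conversely, {2, 5, 6, 9} is a clique of size 4, and the vertices of any clique must share a bag in every tree decomposition; so some bag has ≥ 4 vertices and tw(G) ≥ 3. Hence tw(G) = 3 exactly.

Treewidth 3.
Bags: B1 = {2, 5, 7, 9}  B2 = {5, 7, 8, 9}  B3 = {0, 5, 7, 8}  B4 = {0, 1, 7, 8}  B5 = {2, 4, 7, 9}  B6 = {3, 5, 7, 8}  B7 = {2, 5, 6, 9}
Tree: B1–B2, B2–B3, B3–B4, B1–B5, B3–B6, B1–B7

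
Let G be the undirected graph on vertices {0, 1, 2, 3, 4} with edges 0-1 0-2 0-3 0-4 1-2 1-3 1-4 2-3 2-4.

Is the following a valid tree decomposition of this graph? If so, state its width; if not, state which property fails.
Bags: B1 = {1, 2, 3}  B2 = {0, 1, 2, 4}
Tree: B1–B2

No — edge (0,3) lies in no bag.

A tree decomposition must satisfy three properties: every vertex lies in some bag; for every edge, both endpoints lie together in some bag; and for every vertex, the bags containing it form a connected subtree. Here edge (0,3) lies in no bag, so the decomposition is invalid.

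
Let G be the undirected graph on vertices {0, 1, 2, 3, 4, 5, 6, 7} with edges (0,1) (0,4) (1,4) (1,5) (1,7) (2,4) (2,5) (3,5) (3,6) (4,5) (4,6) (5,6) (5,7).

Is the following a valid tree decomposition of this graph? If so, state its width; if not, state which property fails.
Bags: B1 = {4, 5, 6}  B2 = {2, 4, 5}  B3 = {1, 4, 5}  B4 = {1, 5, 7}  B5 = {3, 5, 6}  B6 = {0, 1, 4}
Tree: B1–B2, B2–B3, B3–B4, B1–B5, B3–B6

Yes; width 2.

Vertex coverage: the bags together contain {0, 1, 2, 3, 4, 5, 6, 7}, the full vertex set. Edge coverage: each edge of G has both endpoints in at least one bag. Running intersection: for every vertex, the bags containing it form a connected subtree. All three properties hold, so this is a valid tree decomposition of width max|bag| − 1 = 2, and hence tw(G) ≤ 2.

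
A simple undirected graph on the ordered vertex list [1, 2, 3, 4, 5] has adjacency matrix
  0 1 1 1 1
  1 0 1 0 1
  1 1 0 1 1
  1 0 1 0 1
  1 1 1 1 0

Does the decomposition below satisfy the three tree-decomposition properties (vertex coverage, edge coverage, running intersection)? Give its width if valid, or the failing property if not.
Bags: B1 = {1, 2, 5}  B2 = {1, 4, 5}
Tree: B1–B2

A tree decomposition must satisfy three properties: every vertex lies in some bag; for every edge, both endpoints lie together in some bag; and for every vertex, the bags containing it form a connected subtree. Here vertex 3 appears in no bag, so the decomposition is invalid.

No — vertex 3 appears in no bag.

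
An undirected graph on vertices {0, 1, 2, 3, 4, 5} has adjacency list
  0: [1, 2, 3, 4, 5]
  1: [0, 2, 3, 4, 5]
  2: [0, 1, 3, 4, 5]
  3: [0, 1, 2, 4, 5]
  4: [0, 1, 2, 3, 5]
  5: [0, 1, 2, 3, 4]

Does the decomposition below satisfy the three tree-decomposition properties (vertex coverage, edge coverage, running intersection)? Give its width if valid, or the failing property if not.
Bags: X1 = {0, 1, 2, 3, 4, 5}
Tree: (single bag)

Yes; width 5.

Checking the three conditions: (i) the bags cover all of {0, 1, 2, 3, 4, 5}; (ii) for each edge, some bag contains both endpoints; (iii) the bags containing any fixed vertex form a subtree. All hold, so the decomposition is valid with width 6 − 1 = 5.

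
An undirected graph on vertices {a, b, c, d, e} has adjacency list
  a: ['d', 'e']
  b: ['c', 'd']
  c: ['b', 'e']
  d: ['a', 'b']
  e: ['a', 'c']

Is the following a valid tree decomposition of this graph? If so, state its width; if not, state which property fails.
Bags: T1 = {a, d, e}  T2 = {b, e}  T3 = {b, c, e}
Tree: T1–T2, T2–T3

No — edge (d,b) lies in no bag.

A tree decomposition must satisfy three properties: every vertex lies in some bag; for every edge, both endpoints lie together in some bag; and for every vertex, the bags containing it form a connected subtree. Here edge (d,b) lies in no bag, so the decomposition is invalid.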